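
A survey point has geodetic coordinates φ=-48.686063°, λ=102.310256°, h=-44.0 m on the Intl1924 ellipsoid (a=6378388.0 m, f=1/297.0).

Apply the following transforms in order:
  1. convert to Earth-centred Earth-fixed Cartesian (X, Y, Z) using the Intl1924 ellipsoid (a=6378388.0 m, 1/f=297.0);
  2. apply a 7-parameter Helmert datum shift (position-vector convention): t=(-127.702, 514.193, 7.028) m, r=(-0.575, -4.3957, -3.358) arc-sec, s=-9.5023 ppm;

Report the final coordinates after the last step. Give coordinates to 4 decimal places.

X=-899440.3004 m, Y=4122364.3797 m, Z=-4767617.7134 m

start: φ=-48.686063°, λ=102.310256°, h=-44.000 m
→ ECEF (a=6378388.000, f=1/297.0): X=-899489.8515, Y=4121888.0010, Z=-4767639.3858
→ Helmert 7p (PV): X=-899440.3004, Y=4122364.3797, Z=-4767617.7134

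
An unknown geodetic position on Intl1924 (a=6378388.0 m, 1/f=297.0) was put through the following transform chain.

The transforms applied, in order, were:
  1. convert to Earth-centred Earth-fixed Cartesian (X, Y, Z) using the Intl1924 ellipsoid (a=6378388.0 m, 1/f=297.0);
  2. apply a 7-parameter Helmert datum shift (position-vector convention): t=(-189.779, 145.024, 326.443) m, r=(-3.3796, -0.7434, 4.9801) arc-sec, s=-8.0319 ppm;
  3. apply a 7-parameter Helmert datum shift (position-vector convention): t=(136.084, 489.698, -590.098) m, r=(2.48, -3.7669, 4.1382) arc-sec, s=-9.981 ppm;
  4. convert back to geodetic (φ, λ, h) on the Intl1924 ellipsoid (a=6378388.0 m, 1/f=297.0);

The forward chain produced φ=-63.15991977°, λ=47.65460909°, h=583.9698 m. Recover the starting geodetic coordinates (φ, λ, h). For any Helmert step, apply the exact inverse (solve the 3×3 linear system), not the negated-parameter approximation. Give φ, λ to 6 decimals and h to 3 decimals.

start: φ=-63.159920°, λ=47.654609°, h=583.970 m
→ ECEF (a=6378388.000, f=1/297.0): X=1945254.3280, Y=2134407.2227, Z=-5668695.2397
→ Helmert⁻¹: X=1945076.9530, Y=2133831.6491, Z=-5668222.8933
→ Helmert⁻¹: X=1945313.4439, Y=2133749.6729, Z=-5668566.9160
→ geod (Bowring, a=6378388.000): φ=-63.16297100°, λ=47.64495300°, h=268.0500 m

φ=-63.162971°, λ=47.644953°, h=268.050 m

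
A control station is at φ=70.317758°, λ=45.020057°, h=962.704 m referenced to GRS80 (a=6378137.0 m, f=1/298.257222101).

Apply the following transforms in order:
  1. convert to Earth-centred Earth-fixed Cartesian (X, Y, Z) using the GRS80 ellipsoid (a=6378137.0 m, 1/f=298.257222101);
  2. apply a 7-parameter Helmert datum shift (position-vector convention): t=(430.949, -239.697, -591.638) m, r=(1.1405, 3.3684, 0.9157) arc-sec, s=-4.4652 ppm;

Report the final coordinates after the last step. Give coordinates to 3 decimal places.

start: φ=70.317758°, λ=45.020057°, h=962.704 m
→ ECEF (a=6378137.000, f=1/298.257222101): X=1523215.1458, Y=1524281.9548, Z=5983978.7661
→ Helmert 7p (PV): X=1523730.2471, Y=1524009.1267, Z=5983343.9619

X=1523730.247 m, Y=1524009.127 m, Z=5983343.962 m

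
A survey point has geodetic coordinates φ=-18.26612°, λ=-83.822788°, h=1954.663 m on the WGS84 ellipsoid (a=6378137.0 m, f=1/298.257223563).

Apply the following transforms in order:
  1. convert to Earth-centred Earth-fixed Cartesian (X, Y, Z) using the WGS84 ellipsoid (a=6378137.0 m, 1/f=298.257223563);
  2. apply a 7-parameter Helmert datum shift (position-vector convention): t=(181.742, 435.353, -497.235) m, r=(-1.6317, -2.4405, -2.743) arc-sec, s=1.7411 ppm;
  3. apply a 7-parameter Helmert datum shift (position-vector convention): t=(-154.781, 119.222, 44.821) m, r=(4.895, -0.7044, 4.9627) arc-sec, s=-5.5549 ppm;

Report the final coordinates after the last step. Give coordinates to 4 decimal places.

X=652263.8395 m, Y=-6024792.8700 m, Z=-1987519.1509 m

start: φ=-18.266120°, λ=-83.822788°, h=1954.663 m
→ ECEF (a=6378137.000, f=1/298.257223563): X=652144.2381, Y=-6025408.8897, Z=-1986988.9438
→ Helmert 7p (PV): X=652270.4967, Y=-6025008.4185, Z=-1987434.2569
→ Helmert 7p (PV): X=652263.8395, Y=-6024792.8700, Z=-1987519.1509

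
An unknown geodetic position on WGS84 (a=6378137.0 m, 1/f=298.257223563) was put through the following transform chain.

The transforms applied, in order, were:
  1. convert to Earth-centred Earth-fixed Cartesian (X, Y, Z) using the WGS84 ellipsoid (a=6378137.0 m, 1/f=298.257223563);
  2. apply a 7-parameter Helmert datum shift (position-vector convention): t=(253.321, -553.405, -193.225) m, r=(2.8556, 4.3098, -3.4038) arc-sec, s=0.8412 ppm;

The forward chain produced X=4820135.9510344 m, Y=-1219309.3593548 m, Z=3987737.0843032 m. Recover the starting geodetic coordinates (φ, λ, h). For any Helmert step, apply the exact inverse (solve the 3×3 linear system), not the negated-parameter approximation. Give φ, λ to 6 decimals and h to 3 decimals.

start: X=4820135.9510, Y=-1219309.3594, Z=3987737.0843 m
→ Helmert⁻¹: X=4819815.3571, Y=-1218620.1803, Z=3988044.5333
→ geod (Bowring, a=6378137.000): φ=38.92389500°, λ=-14.18904400°, h=3655.9270 m

φ=38.923895°, λ=-14.189044°, h=3655.927 m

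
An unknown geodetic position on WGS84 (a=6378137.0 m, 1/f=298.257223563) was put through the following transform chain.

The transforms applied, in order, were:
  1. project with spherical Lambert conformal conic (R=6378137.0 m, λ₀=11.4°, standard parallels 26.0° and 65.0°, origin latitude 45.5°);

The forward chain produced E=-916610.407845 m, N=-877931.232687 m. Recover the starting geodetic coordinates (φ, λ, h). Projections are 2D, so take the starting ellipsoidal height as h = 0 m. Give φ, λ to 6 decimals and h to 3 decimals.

start: E=-916610.4078, N=-877931.2327 m
→ lcc⁻¹: φ=36.57832300°, λ=0.64022800°

φ=36.578323°, λ=0.640228°, h=0.000 m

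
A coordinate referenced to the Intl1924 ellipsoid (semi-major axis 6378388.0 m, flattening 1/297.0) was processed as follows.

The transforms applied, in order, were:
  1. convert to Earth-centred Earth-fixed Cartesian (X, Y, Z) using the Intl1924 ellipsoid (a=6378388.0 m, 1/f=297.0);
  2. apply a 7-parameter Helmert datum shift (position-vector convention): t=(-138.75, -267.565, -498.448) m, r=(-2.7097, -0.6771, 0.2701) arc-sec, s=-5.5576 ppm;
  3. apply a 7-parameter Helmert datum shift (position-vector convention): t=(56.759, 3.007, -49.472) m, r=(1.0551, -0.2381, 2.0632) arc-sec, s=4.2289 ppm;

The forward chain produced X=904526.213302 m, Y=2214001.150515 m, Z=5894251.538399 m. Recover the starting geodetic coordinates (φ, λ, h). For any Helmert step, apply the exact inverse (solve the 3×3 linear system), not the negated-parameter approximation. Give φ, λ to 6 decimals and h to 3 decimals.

φ=68.048874°, λ=67.776540°, h=1673.240 m

start: X=904526.2133, Y=2214001.1505, Z=5894251.5384 m
→ Helmert⁻¹: X=904494.5794, Y=2214009.8842, Z=5894263.7147
→ Helmert⁻¹: X=904660.6073, Y=2214211.1304, Z=5894821.0420
→ geod (Bowring, a=6378388.000): φ=68.04887400°, λ=67.77654000°, h=1673.2400 m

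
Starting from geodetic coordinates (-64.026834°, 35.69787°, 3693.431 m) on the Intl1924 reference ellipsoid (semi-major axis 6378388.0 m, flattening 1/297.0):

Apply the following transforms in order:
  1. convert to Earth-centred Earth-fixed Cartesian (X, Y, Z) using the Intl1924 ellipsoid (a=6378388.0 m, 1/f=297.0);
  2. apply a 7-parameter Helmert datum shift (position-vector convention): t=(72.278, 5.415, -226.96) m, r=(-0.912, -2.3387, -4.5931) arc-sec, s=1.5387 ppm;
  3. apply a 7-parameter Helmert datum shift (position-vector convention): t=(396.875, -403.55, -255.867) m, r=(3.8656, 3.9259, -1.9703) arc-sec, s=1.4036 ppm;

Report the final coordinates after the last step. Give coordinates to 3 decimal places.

X=2276533.285 m, Y=1634995.172 m, Z=-5714967.510 m

start: φ=-64.026834°, λ=35.697870°, h=3693.431 m
→ ECEF (a=6378388.000, f=1/297.0): X=2276049.3741, Y=1635379.0895, Z=-5714473.7681
→ Helmert 7p (PV): X=2276226.3636, Y=1635311.0712, Z=-5714690.9451
→ Helmert 7p (PV): X=2276533.2849, Y=1634995.1722, Z=-5714967.5101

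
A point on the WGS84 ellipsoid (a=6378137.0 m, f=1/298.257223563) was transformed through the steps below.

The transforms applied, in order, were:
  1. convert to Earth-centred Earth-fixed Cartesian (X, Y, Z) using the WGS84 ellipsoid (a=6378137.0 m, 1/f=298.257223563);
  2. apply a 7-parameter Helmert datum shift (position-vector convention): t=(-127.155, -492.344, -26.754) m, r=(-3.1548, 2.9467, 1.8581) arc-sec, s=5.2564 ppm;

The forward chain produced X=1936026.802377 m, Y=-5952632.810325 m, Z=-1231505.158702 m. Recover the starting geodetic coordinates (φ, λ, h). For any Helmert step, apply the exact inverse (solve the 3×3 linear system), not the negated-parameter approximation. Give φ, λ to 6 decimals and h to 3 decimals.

start: X=1936026.8024, Y=-5952632.8103, Z=-1231505.1587 m
→ Helmert⁻¹: X=1936107.7554, Y=-5952107.7845, Z=-1231535.3093
→ geod (Bowring, a=6378137.000): φ=-11.20441700°, λ=-71.98127600°, h=1753.1530 m

φ=-11.204417°, λ=-71.981276°, h=1753.153 m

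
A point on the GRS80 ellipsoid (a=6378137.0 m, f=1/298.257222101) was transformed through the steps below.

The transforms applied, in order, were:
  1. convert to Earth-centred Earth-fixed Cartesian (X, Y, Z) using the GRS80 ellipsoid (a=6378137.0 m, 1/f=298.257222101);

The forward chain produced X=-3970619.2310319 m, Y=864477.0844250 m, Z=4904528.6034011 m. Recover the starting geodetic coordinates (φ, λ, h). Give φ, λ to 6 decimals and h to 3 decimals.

φ=50.545468°, λ=167.717329°, h=3834.101 m

start: X=-3970619.2310, Y=864477.0844, Z=4904528.6034 m
→ geod (Bowring, a=6378137.000): φ=50.54546800°, λ=167.71732900°, h=3834.1010 m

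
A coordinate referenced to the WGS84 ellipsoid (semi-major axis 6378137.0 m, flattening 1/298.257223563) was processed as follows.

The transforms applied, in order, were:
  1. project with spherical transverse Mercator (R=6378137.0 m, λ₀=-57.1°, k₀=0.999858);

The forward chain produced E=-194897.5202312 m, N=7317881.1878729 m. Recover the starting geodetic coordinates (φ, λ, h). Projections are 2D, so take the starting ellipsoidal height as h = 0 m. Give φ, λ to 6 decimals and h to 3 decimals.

start: E=-194897.5202, N=7317881.1879 m
→ tm⁻¹: φ=65.68768200°, λ=-61.35568300°

φ=65.687682°, λ=-61.355683°, h=0.000 m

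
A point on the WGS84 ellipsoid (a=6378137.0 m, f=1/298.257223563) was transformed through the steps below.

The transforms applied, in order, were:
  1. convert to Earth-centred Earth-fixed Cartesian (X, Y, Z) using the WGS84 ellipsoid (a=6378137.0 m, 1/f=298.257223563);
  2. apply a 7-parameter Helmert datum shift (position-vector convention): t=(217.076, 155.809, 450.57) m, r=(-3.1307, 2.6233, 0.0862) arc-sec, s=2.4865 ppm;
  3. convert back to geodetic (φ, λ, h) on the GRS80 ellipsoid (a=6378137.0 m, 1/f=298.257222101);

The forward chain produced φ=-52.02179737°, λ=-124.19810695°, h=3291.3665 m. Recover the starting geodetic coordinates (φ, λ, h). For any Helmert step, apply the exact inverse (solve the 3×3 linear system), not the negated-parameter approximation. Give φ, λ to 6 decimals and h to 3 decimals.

φ=-52.023639°, λ=-124.199325°, h=3785.480 m

start: φ=-52.021797°, λ=-124.198107°, h=3291.366 m
→ ECEF (a=6378137.000, f=1/298.257222101): X=-2211732.3600, Y=-3254696.6465, Z=-5006890.5730
→ Helmert⁻¹: X=-2211881.6115, Y=-3254767.4352, Z=-5007406.2243
→ geod (Bowring, a=6378137.000): φ=-52.02363900°, λ=-124.19932500°, h=3785.4800 m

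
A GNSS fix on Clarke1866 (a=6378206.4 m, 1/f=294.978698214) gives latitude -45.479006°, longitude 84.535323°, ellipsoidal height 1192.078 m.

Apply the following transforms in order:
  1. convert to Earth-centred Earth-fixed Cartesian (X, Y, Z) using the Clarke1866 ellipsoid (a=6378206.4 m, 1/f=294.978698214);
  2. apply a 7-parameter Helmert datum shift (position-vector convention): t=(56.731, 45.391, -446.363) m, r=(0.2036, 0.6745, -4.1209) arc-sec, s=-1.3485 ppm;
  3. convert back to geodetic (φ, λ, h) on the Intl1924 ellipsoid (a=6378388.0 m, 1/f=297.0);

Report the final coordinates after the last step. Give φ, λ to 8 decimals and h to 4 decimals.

start: φ=-45.479006°, λ=84.535323°, h=1192.078 m
→ ECEF (a=6378206.400, f=1/294.978698214): X=426712.1048, Y=4460395.9624, Z=-4525479.9998
→ Helmert 7p (PV): X=426842.5745, Y=4460431.2804, Z=-4525917.2528
→ geod (Bowring, a=6378388.000): φ=-45.48014058°, λ=84.53370528°, h=1281.2286 m

φ=-45.48014058°, λ=84.53370528°, h=1281.2286 m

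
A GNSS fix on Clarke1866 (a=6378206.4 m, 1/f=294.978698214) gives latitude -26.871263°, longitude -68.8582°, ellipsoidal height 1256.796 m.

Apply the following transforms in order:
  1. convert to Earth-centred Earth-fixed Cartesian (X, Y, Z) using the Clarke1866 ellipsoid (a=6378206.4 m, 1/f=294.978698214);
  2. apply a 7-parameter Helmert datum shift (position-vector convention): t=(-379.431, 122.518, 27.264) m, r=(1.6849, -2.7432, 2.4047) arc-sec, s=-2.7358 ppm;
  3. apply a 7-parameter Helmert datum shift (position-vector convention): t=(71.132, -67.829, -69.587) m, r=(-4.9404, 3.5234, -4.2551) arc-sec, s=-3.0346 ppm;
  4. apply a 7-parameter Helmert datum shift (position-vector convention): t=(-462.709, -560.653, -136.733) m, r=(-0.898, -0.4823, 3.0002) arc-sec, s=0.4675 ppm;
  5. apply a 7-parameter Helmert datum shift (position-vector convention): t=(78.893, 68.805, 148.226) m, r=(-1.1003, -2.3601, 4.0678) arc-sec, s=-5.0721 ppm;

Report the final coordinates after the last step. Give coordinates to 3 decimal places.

start: φ=-26.871263°, λ=-68.858200°, h=1256.796 m
→ ECEF (a=6378206.400, f=1/294.978698214): X=2053903.9158, Y=-5311276.1352, Z=-2865905.3787
→ Helmert 7p (PV): X=2053618.9009, Y=-5311091.7312, Z=-2865886.3443
→ Helmert 7p (PV): X=2053525.2824, Y=-5311254.4505, Z=-2865855.1046
→ Helmert 7p (PV): X=2053147.4888, Y=-5311800.1941, Z=-2865965.2525
→ Helmert 7p (PV): X=2053353.5153, Y=-5311679.2448, Z=-2865750.6627

X=2053353.515 m, Y=-5311679.245 m, Z=-2865750.663 m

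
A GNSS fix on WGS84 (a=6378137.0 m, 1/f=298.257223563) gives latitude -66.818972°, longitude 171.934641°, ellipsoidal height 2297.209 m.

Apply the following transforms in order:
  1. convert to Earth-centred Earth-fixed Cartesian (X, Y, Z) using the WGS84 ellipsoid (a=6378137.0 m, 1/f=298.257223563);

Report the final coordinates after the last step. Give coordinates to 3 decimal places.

X=-2493796.842 m, Y=353381.693 m, Z=-5842607.532 m

start: φ=-66.818972°, λ=171.934641°, h=2297.209 m
→ ECEF (a=6378137.000, f=1/298.257223563): X=-2493796.8416, Y=353381.6930, Z=-5842607.5321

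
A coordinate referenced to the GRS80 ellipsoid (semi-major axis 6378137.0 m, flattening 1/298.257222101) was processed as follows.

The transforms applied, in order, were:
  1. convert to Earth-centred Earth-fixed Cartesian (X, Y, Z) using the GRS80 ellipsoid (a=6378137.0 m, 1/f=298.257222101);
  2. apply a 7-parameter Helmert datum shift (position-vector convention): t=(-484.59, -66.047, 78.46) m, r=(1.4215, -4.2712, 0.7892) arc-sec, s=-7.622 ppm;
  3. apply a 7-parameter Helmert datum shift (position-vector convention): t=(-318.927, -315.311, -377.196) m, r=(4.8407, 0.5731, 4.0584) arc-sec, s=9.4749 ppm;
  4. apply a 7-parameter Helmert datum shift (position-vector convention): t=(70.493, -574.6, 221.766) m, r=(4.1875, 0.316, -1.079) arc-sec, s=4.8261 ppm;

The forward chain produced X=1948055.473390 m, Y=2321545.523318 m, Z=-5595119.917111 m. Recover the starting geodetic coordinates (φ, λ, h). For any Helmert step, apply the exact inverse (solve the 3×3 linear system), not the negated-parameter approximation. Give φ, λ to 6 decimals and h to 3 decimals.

φ=-61.711656°, λ=49.997151°, h=2041.015 m

start: X=1948055.4734, Y=2321545.5233, Z=-5595119.9171 m
→ Helmert⁻¹: X=1947972.0047, Y=2322005.5121, Z=-5595358.8356
→ Helmert⁻¹: X=1948333.7069, Y=2322129.1797, Z=-5594977.7114
→ Helmert⁻¹: X=1948726.1750, Y=2322166.9108, Z=-5595155.1738
→ geod (Bowring, a=6378137.000): φ=-61.71165600°, λ=49.99715100°, h=2041.0150 m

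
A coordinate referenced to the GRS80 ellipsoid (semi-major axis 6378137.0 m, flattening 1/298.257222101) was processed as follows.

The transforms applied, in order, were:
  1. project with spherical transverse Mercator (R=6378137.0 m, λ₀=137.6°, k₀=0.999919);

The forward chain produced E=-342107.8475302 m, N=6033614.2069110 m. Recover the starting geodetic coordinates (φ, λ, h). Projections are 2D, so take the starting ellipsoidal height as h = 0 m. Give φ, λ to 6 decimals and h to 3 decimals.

φ=54.091245°, λ=132.357339°, h=0.000 m

start: E=-342107.8475, N=6033614.2069 m
→ tm⁻¹: φ=54.09124500°, λ=132.35733900°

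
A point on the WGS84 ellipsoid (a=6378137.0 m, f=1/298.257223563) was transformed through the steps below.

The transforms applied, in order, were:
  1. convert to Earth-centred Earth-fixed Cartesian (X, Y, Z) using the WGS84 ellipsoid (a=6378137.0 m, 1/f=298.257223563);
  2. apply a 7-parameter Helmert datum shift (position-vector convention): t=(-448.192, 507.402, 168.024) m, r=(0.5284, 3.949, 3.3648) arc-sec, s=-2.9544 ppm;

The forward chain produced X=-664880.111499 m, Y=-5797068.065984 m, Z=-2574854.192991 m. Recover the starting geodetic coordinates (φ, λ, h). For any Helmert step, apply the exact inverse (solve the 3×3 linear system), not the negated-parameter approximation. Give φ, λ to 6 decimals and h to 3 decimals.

φ=-23.952625°, λ=-96.538313°, h=3789.999 m

start: X=-664880.1115, Y=-5797068.0660, Z=-2574854.1930 m
→ Helmert⁻¹: X=-664479.1590, Y=-5797588.3533, Z=-2575027.6943
→ geod (Bowring, a=6378137.000): φ=-23.95262500°, λ=-96.53831300°, h=3789.9990 m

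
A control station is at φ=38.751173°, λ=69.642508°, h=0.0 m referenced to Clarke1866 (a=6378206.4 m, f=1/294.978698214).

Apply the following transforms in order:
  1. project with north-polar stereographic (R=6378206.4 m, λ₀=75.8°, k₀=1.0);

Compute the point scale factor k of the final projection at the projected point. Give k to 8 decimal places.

start: φ=38.751173°, λ=69.642508°, h=0.000 m
→ into stereo (λ₀=75.8°): φ=38.75117300°, λ−λ₀=-6.15749200°
scale k = 1.23005811

1.23005811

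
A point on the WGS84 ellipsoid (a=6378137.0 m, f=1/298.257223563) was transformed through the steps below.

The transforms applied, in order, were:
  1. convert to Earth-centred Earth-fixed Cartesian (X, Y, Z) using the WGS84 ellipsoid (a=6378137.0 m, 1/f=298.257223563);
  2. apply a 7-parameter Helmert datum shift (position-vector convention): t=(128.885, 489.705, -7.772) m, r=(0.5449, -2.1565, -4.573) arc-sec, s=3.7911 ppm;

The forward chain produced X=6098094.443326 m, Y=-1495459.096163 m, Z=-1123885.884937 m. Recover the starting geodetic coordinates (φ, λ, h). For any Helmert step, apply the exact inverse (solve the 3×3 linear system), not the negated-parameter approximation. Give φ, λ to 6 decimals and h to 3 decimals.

start: X=6098094.4433, Y=-1495459.0962, Z=-1123885.8849 m
→ Helmert⁻¹: X=6097963.8526, Y=-1495810.9040, Z=-1123933.6549
→ geod (Bowring, a=6378137.000): φ=-10.21575900°, λ=-13.78234100°, h=1075.5170 m

φ=-10.215759°, λ=-13.782341°, h=1075.517 m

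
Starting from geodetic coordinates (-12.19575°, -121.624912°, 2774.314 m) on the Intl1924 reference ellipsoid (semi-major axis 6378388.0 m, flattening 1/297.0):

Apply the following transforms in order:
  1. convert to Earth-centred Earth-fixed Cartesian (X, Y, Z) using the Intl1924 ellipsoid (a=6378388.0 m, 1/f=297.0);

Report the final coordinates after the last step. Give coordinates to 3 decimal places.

X=-3270978.398 m, Y=-5311723.224 m, Z=-1339177.540 m

start: φ=-12.195750°, λ=-121.624912°, h=2774.314 m
→ ECEF (a=6378388.000, f=1/297.0): X=-3270978.3983, Y=-5311723.2243, Z=-1339177.5399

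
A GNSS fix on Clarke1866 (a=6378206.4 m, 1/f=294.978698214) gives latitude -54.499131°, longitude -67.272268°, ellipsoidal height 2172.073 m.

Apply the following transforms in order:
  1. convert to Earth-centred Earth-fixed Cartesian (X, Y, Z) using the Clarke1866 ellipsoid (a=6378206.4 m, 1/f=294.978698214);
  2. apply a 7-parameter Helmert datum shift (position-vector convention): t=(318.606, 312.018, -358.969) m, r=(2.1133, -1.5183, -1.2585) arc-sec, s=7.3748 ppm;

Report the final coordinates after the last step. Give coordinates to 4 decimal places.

X=1435073.9596 m, Y=-3424838.1644 m, Z=-5171191.2969 m

start: φ=-54.499131°, λ=-67.272268°, h=2172.073 m
→ ECEF (a=6378206.400, f=1/294.978698214): X=1434727.6093, Y=-3425169.1464, Z=-5170769.6624
→ Helmert 7p (PV): X=1435073.9596, Y=-3424838.1644, Z=-5171191.2969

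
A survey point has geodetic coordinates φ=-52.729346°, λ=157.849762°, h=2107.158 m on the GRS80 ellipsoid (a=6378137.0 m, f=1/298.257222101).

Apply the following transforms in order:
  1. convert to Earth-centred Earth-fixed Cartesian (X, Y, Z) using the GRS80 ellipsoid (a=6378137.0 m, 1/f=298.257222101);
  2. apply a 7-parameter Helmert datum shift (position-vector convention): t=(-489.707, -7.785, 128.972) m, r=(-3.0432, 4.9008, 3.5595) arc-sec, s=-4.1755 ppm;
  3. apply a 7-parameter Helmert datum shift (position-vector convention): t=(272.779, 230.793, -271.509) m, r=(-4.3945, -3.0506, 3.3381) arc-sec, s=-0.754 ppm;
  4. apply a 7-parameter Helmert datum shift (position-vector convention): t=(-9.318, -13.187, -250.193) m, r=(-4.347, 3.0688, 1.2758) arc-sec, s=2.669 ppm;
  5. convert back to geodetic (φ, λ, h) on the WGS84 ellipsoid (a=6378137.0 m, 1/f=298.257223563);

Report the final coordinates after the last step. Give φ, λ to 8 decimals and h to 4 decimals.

start: φ=-52.729346°, λ=157.849762°, h=2107.158 m
→ ECEF (a=6378137.000, f=1/298.257222101): X=-3586209.8884, Y=1459873.0571, Z=-5054037.3015
→ Helmert 7p (PV): X=-3586829.8962, Y=1459722.7235, Z=-5053823.5579
→ Helmert 7p (PV): X=-3586503.2916, Y=1459786.6959, Z=-5054175.4041
→ Helmert 7p (PV): X=-3586606.4072, Y=1459648.7053, Z=-5054416.4916
→ geod (Bowring, a=6378137.000): φ=-52.72938800°, λ=157.85504874°, h=2580.0985 m

φ=-52.72938800°, λ=157.85504874°, h=2580.0985 m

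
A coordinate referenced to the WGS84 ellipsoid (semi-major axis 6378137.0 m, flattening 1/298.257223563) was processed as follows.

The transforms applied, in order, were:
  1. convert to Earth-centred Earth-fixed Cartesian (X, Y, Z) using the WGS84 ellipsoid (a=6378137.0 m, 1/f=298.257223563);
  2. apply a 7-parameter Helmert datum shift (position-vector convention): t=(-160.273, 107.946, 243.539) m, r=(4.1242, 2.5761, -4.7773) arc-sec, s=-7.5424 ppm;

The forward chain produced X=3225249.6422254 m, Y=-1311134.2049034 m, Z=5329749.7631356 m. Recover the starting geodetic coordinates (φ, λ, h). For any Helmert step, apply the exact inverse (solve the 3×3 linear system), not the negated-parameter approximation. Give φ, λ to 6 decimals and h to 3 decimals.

start: X=3225249.6422, Y=-1311134.2049, Z=5329749.7631 m
→ Helmert⁻¹: X=3225398.0454, Y=-1311070.7735, Z=5329612.9191
→ geod (Bowring, a=6378137.000): φ=57.02047800°, λ=-22.12092600°, h=2945.8240 m

φ=57.020478°, λ=-22.120926°, h=2945.824 m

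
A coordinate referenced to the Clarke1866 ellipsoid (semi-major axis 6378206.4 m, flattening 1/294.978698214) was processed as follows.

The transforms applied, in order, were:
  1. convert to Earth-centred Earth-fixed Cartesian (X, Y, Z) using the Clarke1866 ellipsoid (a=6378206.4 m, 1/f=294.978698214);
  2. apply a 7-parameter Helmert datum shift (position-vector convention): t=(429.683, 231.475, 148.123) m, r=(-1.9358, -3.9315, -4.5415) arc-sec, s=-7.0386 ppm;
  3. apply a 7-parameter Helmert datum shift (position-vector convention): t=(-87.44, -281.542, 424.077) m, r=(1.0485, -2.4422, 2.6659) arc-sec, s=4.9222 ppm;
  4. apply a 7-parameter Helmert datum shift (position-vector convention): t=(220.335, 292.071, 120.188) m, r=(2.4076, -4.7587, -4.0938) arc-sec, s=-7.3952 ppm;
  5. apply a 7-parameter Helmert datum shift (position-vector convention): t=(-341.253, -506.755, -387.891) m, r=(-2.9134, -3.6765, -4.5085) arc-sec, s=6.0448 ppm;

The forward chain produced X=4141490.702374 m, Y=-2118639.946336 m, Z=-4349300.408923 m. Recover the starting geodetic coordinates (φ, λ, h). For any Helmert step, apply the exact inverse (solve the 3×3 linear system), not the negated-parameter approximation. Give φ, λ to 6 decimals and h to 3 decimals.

start: X=4141490.7024, Y=-2118639.9463, Z=-4349300.4089 m
→ Helmert⁻¹: X=4141775.6960, Y=-2117968.4299, Z=-4348989.9689
→ Helmert⁻¹: X=4141527.6904, Y=-2118244.7335, Z=-4349213.1432
→ Helmert⁻¹: X=4141515.8694, Y=-2118028.4046, Z=-4349654.0800
→ Helmert⁻¹: X=4141079.0593, Y=-2118142.7876, Z=-4349931.6294
→ geod (Bowring, a=6378206.400): φ=-43.27625900°, λ=-27.08953400°, h=344.4960 m

φ=-43.276259°, λ=-27.089534°, h=344.496 m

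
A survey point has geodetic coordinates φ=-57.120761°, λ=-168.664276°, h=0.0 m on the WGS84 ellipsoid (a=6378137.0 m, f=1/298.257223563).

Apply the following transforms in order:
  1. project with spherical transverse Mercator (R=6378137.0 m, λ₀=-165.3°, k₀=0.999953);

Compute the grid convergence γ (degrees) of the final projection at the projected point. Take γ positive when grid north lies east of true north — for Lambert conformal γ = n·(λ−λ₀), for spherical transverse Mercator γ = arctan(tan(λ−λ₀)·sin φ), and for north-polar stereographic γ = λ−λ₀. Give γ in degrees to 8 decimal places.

2.82633179

start: φ=-57.120761°, λ=-168.664276°, h=0.000 m
→ into tm (λ₀=-165.3°): φ=-57.12076100°, λ−λ₀=-3.36427600°
convergence γ = 2.82633179°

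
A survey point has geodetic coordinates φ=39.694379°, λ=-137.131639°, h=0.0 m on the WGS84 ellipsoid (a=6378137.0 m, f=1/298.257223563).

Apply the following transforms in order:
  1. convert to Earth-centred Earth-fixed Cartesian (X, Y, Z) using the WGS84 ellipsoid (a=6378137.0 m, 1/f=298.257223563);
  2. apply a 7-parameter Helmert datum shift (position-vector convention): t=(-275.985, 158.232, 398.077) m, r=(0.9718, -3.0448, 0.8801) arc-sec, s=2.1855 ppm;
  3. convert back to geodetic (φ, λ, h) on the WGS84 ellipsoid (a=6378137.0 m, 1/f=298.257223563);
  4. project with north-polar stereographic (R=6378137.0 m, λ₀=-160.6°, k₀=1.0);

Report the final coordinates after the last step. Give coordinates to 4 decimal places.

E=2384978.9991 m, N=-5494316.7004 m

start: φ=39.694379°, λ=-137.131639°, h=0.000 m
→ ECEF (a=6378137.000, f=1/298.257223563): X=-3601892.4321, Y=-3343380.3915, Z=4051932.8623
→ Helmert 7p (PV): X=-3602221.8365, Y=-3343263.9256, Z=4052270.8728
→ geod (Bowring, a=6378137.000): φ=39.69578837°, λ=-137.13524675°, h=340.6956 m
→ stereo (R=6378137.0, λ₀=-160.6°): E=2384978.9991, N=-5494316.7004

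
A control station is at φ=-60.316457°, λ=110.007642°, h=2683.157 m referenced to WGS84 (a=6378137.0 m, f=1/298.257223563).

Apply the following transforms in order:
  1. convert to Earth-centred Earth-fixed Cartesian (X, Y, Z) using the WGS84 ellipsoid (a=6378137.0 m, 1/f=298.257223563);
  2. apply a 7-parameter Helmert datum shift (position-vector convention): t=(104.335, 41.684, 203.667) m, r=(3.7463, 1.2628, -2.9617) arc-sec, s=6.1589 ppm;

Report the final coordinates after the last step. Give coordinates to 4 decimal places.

X=-1083759.0806 m, Y=2976836.9672 m, Z=-5520122.4325 m

start: φ=-60.316457°, λ=110.007642°, h=2683.157 m
→ ECEF (a=6378137.000, f=1/298.257223563): X=-1083865.6844, Y=2976661.1228, Z=-5520352.8001
→ Helmert 7p (PV): X=-1083759.0806, Y=2976836.9672, Z=-5520122.4325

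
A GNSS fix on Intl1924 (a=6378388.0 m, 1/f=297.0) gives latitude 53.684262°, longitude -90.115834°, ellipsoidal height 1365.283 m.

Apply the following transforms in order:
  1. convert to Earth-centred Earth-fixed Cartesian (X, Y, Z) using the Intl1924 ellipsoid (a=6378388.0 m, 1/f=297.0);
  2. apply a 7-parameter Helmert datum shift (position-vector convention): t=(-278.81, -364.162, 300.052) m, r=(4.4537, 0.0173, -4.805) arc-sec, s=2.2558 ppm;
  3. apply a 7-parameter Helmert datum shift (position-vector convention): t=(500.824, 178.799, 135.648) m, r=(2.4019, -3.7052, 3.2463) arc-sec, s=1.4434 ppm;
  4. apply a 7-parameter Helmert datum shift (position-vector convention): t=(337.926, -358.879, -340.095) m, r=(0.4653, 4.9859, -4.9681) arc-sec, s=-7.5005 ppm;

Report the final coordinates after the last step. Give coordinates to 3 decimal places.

start: φ=53.684262°, λ=-90.115834°, h=1365.283 m
→ ECEF (a=6378388.000, f=1/297.0): X=-7655.2680, Y=-3786573.4498, Z=5117212.3882
→ Helmert 7p (PV): X=-8021.8756, Y=-3787056.4671, Z=5117442.2238
→ Helmert 7p (PV): X=-7553.3869, Y=-3786942.8520, Z=5117541.0148
→ Helmert 7p (PV): X=-7182.9140, Y=-3787284.6893, Z=5117154.1756

X=-7182.914 m, Y=-3787284.689 m, Z=5117154.176 m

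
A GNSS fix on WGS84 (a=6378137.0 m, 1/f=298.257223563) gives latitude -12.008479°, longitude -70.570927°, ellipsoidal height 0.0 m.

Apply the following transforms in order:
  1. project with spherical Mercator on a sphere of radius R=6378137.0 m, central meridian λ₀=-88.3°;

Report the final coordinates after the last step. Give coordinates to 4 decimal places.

E=1973591.3786 m, N=-1346673.3883 m

start: φ=-12.008479°, λ=-70.570927°, h=0.000 m
→ merc (R=6378137.0, λ₀=-88.3°): E=1973591.3786, N=-1346673.3883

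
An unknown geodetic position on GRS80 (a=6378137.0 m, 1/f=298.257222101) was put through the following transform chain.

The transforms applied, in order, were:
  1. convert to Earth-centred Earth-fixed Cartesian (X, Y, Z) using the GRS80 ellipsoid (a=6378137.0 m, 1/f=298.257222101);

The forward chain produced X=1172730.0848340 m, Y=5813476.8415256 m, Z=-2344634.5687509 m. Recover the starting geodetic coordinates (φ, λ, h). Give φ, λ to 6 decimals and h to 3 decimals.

φ=-21.703051°, λ=78.595004°, h=2000.735 m

start: X=1172730.0848, Y=5813476.8415, Z=-2344634.5688 m
→ geod (Bowring, a=6378137.000): φ=-21.70305100°, λ=78.59500400°, h=2000.7350 m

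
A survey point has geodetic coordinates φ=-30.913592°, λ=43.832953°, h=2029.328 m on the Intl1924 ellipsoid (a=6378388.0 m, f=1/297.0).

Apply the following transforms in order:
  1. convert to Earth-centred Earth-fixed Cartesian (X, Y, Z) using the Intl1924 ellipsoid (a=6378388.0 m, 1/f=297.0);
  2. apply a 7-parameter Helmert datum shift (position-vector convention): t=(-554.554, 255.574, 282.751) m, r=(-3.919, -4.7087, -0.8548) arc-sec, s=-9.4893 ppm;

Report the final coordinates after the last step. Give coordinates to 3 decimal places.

start: φ=-30.913592°, λ=43.832953°, h=2029.328 m
→ ECEF (a=6378388.000, f=1/297.0): X=3952267.5936, Y=3794454.2421, Z=-3258768.3399
→ Helmert 7p (PV): X=3951765.6519, Y=3794595.5150, Z=-3258436.5357

X=3951765.652 m, Y=3794595.515 m, Z=-3258436.536 m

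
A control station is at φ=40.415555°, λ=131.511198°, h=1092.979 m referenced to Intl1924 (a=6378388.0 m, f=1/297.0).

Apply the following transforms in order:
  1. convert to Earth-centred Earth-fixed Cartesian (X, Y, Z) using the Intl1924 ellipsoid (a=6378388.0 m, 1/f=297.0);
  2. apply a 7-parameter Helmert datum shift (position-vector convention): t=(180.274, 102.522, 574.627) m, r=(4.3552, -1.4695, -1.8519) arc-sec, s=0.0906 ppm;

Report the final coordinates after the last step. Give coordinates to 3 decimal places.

start: φ=40.415555°, λ=131.511198°, h=1092.979 m
→ ECEF (a=6378388.000, f=1/297.0): X=-3223677.4521, Y=3642269.8829, Z=4114002.8776
→ Helmert 7p (PV): X=-3223494.0785, Y=3642314.8124, Z=4114631.8159

X=-3223494.078 m, Y=3642314.812 m, Z=4114631.816 m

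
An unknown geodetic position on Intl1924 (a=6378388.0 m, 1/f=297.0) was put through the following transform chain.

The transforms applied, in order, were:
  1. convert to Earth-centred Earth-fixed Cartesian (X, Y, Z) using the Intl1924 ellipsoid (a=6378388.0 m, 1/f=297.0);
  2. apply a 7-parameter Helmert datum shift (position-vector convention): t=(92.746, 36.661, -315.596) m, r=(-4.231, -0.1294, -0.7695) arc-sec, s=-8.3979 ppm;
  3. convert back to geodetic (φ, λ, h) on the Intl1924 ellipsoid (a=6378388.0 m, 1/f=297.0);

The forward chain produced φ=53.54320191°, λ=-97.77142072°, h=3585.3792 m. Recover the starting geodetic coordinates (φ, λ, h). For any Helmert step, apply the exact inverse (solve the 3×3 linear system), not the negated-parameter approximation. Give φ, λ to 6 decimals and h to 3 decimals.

start: φ=53.543202°, λ=-97.771421°, h=3585.379 m
→ ECEF (a=6378388.000, f=1/297.0): X=-513914.5426, Y=-3765635.9858, Z=5109682.2170
→ Helmert⁻¹: X=-513994.3506, Y=-3765811.0063, Z=5109963.8030
→ geod (Bowring, a=6378388.000): φ=53.54337400°, λ=-97.77225600°, h=3921.3180 m

φ=53.543374°, λ=-97.772256°, h=3921.318 m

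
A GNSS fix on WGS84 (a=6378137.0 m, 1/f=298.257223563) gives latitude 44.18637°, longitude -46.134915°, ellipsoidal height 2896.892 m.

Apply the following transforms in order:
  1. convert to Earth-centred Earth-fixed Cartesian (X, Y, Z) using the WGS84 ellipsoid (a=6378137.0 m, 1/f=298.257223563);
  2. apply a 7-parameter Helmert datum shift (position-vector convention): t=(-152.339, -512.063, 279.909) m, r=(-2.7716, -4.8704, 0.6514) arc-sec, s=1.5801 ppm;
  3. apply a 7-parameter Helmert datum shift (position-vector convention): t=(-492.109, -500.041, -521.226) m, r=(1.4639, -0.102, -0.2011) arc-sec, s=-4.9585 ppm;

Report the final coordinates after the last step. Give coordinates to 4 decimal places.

start: φ=44.186370°, λ=-46.134915°, h=2896.892 m
→ ECEF (a=6378137.000, f=1/298.257223563): X=3175947.5850, Y=-3304325.6502, Z=4424983.6324
→ Helmert 7p (PV): X=3175706.2151, Y=-3304773.4455, Z=4425389.9256
→ Helmert 7p (PV): X=3175192.9490, Y=-3305291.6036, Z=4424824.8723

X=3175192.9490 m, Y=-3305291.6036 m, Z=4424824.8723 m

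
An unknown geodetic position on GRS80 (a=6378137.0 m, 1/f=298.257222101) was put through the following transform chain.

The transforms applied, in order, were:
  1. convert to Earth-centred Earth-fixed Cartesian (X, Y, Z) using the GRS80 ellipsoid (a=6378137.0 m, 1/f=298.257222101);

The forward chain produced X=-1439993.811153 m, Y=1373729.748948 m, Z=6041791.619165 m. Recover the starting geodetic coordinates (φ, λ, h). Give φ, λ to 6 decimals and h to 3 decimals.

φ=71.882226°, λ=136.349084°, h=2292.939 m

start: X=-1439993.8112, Y=1373729.7489, Z=6041791.6192 m
→ geod (Bowring, a=6378137.000): φ=71.88222600°, λ=136.34908400°, h=2292.9390 m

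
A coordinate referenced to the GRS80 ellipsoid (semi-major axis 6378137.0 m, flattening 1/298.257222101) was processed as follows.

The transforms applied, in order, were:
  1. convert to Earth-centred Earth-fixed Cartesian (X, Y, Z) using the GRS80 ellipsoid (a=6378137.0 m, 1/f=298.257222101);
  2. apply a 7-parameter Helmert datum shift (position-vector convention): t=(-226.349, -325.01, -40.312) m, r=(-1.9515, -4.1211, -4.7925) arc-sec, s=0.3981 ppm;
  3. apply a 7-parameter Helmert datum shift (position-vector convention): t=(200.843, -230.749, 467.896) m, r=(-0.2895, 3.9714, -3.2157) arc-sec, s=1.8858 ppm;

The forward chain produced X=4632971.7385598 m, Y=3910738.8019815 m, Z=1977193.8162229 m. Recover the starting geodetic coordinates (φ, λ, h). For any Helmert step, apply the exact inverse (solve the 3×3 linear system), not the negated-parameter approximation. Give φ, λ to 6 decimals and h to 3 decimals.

start: X=4632971.7386, Y=3910738.8020, Z=1977193.8162 m
→ Helmert⁻¹: X=4632663.1241, Y=3911031.6251, Z=1976816.8786
→ Helmert⁻¹: X=4632836.2433, Y=3911444.0177, Z=1976800.8478
→ geod (Bowring, a=6378137.000): φ=18.17132000°, λ=40.17397200°, h=1254.7070 m

φ=18.171320°, λ=40.173972°, h=1254.707 m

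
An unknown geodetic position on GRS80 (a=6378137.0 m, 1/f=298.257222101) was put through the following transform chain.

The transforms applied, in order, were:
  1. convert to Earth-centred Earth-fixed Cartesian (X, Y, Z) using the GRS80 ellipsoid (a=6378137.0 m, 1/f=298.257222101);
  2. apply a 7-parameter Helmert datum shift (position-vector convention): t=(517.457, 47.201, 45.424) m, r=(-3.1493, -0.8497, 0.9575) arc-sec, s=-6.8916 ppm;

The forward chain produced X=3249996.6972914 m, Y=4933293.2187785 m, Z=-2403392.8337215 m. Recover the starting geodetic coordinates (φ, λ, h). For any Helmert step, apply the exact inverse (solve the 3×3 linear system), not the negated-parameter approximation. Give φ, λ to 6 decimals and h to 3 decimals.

start: X=3249996.6973, Y=4933293.2188, Z=-2403392.8337 m
→ Helmert⁻¹: X=3249514.6347, Y=4933301.6270, Z=-2403392.8848
→ geod (Bowring, a=6378137.000): φ=-22.27344800°, λ=56.62751800°, h=2460.2990 m

φ=-22.273448°, λ=56.627518°, h=2460.299 m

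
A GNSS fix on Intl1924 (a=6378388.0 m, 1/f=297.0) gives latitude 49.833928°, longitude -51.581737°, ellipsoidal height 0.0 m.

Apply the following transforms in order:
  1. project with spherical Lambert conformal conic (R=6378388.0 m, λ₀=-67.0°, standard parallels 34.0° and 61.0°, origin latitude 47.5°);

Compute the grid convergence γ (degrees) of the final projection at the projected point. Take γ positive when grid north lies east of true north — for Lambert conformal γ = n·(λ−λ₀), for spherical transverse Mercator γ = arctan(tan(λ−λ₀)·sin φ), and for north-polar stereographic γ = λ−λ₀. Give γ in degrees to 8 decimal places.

start: φ=49.833928°, λ=-51.581737°, h=0.000 m
→ into lcc (λ₀=-67.0°): φ=49.83392800°, λ−λ₀=15.41826300°
convergence γ = 11.47704174°

11.47704174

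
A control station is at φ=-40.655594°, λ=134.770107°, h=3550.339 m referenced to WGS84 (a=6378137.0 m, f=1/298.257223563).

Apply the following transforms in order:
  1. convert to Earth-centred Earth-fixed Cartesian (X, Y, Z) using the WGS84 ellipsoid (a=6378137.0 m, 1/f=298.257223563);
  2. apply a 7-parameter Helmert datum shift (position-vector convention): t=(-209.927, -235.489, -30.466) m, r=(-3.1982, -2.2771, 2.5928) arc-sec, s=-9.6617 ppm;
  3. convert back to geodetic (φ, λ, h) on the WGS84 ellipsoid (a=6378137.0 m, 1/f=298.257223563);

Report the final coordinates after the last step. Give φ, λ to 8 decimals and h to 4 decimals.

start: φ=-40.655594°, λ=134.770107°, h=3550.339 m
→ ECEF (a=6378137.000, f=1/298.257223563): X=-3414475.3087, Y=3441986.2526, Z=-4135796.0552
→ Helmert 7p (PV): X=-3414649.8548, Y=3441610.4616, Z=-4135877.6253
→ geod (Bowring, a=6378137.000): φ=-40.65699443°, λ=134.77469919°, h=3494.3572 m

φ=-40.65699443°, λ=134.77469919°, h=3494.3572 m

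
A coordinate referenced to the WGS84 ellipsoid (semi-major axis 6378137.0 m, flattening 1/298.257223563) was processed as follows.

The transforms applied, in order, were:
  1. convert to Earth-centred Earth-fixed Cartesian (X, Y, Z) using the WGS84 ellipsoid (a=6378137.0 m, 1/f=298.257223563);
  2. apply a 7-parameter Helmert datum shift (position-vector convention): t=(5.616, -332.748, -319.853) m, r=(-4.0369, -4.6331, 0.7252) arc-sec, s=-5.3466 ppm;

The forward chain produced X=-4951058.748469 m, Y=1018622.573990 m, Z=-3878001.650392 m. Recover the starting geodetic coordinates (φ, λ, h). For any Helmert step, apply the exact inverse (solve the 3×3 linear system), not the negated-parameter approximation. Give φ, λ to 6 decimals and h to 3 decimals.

start: X=-4951058.7485, Y=1018622.5740, Z=-3878001.6504 m
→ Helmert⁻¹: X=-4951174.3507, Y=1019054.0673, Z=-3877571.3728
→ geod (Bowring, a=6378137.000): φ=-37.67718700°, λ=168.36975600°, h=693.5680 m

φ=-37.677187°, λ=168.369756°, h=693.568 m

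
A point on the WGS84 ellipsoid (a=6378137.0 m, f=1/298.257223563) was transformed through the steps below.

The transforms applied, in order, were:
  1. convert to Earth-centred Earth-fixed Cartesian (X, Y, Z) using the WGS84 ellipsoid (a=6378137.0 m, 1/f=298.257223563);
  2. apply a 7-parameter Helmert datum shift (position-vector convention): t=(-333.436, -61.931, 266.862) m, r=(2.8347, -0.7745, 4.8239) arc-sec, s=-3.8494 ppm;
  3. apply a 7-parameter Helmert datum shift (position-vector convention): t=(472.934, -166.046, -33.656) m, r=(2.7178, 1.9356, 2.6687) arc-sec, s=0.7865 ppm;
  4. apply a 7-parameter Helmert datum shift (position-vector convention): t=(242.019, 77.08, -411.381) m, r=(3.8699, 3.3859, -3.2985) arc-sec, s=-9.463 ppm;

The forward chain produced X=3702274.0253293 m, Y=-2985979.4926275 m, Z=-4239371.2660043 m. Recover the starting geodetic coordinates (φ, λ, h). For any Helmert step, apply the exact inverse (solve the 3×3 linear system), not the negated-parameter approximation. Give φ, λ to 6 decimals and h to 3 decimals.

φ=-41.900514°, λ=-38.890816°, h=2459.582 m

start: X=3702274.0253, Y=-2985979.4926, Z=-4239371.2660 m
→ Helmert⁻¹: X=3702184.3741, Y=-2986105.1553, Z=-4238883.2014
→ Helmert⁻¹: X=3701709.6715, Y=-2986040.5056, Z=-4238772.1297
→ Helmert⁻¹: X=3701971.6046, Y=-2986134.9036, Z=-4239028.1715
→ geod (Bowring, a=6378137.000): φ=-41.90051400°, λ=-38.89081600°, h=2459.5820 m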